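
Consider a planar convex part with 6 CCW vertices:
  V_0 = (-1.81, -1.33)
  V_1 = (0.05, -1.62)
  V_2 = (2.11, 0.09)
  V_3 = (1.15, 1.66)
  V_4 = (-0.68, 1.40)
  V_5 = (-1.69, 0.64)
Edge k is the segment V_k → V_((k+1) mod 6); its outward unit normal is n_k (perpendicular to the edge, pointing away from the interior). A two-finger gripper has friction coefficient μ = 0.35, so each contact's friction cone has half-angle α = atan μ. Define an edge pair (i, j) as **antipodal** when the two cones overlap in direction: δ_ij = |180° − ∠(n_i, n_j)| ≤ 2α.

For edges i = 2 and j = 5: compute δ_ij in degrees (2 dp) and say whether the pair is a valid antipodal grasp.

α = atan 0.35 = 19.29°;  2α = 38.58°
edge 2: e_2 = (-0.96, +1.57);  n_2 = (+0.8531, +0.5217)
edge 5: e_5 = (-0.12, -1.97);  n_5 = (-0.9981, +0.0608)
∠(n_2, n_5) = 145.07°
δ = |180° − 145.07°| = 34.93°
34.93° ≤ 2α = 38.58°  →  valid

δ = 34.93°, valid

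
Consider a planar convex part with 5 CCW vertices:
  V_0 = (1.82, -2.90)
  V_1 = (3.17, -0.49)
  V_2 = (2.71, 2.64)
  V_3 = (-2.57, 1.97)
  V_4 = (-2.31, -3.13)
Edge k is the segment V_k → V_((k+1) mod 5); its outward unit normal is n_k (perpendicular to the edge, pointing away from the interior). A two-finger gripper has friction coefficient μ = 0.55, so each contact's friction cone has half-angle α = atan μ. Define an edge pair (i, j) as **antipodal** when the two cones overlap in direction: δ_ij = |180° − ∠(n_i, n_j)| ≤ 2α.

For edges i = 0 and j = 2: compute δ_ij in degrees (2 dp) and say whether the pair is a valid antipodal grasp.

δ = 53.51°, valid

α = atan 0.55 = 28.81°;  2α = 57.62°
edge 0: e_0 = (+1.35, +2.41);  n_0 = (+0.8724, -0.4887)
edge 2: e_2 = (-5.28, -0.67);  n_2 = (-0.1259, +0.9920)
∠(n_0, n_2) = 126.49°
δ = |180° − 126.49°| = 53.51°
53.51° ≤ 2α = 57.62°  →  valid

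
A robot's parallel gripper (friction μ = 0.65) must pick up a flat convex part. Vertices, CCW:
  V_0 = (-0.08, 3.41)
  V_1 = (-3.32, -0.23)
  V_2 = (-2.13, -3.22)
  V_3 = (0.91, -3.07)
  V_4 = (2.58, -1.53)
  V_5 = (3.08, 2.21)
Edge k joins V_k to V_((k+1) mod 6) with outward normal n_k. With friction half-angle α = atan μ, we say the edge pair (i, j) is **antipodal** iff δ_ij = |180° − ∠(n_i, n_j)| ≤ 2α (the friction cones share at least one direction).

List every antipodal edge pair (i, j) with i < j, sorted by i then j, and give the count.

count = 7; pairs: (0,2), (0,3), (0,4), (1,4), (1,5), (2,5), (3,5)

α = atan 0.65 = 33.02°;  2α = 66.05°
n_0 = (-0.7470, +0.6649)
n_1 = (-0.9291, -0.3698)
n_2 = (+0.0493, -0.9988)
n_3 = (+0.6779, -0.7351)
n_4 = (+0.9912, -0.1325)
n_5 = (+0.3550, +0.9349)
  (0,1): δ = 116.63°  ·
  (0,2): δ = 45.50°  ✓
  (0,3): δ = 5.65°  ✓
  (0,4): δ = 34.06°  ✓
  (0,5): δ = 110.88°  ·
  (1,2): δ = 108.88°  ·
  (1,3): δ = 69.02°  ·
  (1,4): δ = 29.32°  ✓
  (1,5): δ = 47.50°  ✓
  (2,3): δ = 140.14°  ·
  (2,4): δ = 100.44°  ·
  (2,5): δ = 23.62°  ✓
  (3,4): δ = 140.30°  ·
  (3,5): δ = 63.47°  ✓
  (4,5): δ = 103.18°  ·
antipodal pairs: 7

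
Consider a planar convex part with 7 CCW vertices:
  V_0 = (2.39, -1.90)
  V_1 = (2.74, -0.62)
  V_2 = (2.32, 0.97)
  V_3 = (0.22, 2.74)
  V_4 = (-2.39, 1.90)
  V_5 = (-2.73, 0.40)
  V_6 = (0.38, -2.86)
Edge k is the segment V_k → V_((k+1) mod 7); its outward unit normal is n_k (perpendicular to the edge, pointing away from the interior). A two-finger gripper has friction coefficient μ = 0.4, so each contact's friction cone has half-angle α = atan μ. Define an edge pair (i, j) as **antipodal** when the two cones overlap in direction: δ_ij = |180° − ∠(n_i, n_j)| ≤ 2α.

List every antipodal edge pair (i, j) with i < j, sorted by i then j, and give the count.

count = 5; pairs: (0,4), (1,4), (1,5), (2,5), (3,6)

α = atan 0.4 = 21.80°;  2α = 43.60°
n_0 = (+0.9646, -0.2638)
n_1 = (+0.9668, +0.2554)
n_2 = (+0.6445, +0.7646)
n_3 = (-0.3064, +0.9519)
n_4 = (-0.9753, +0.2211)
n_5 = (-0.7236, -0.6903)
n_6 = (+0.4310, -0.9024)
  (0,1): δ = 149.91°  ·
  (0,2): δ = 114.83°  ·
  (0,3): δ = 56.87°  ·
  (0,4): δ = 2.52°  ✓
  (0,5): δ = 58.94°  ·
  (0,6): δ = 130.82°  ·
  (1,2): δ = 144.92°  ·
  (1,3): δ = 86.96°  ·
  (1,4): δ = 27.57°  ✓
  (1,5): δ = 28.85°  ✓
  (1,6): δ = 100.73°  ·
  (2,3): δ = 122.03°  ·
  (2,4): δ = 62.65°  ·
  (2,5): δ = 6.22°  ✓
  (2,6): δ = 65.66°  ·
  (3,4): δ = 120.61°  ·
  (3,5): δ = 64.19°  ·
  (3,6): δ = 7.69°  ✓
  (4,5): δ = 123.58°  ·
  (4,6): δ = 51.70°  ·
  (5,6): δ = 108.12°  ·
antipodal pairs: 5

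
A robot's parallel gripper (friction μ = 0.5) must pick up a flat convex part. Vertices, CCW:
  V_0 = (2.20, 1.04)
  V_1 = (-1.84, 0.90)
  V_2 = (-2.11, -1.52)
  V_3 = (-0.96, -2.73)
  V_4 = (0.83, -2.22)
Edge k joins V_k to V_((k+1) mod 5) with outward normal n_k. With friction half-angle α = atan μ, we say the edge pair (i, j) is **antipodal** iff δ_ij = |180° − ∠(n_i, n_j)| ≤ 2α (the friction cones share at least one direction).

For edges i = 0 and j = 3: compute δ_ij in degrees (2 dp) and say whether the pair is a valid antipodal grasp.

α = atan 0.5 = 26.57°;  2α = 53.13°
edge 0: e_0 = (-4.04, -0.14);  n_0 = (-0.0346, +0.9994)
edge 3: e_3 = (+1.79, +0.51);  n_3 = (+0.2740, -0.9617)
∠(n_0, n_3) = 166.08°
δ = |180° − 166.08°| = 13.92°
13.92° ≤ 2α = 53.13°  →  valid

δ = 13.92°, valid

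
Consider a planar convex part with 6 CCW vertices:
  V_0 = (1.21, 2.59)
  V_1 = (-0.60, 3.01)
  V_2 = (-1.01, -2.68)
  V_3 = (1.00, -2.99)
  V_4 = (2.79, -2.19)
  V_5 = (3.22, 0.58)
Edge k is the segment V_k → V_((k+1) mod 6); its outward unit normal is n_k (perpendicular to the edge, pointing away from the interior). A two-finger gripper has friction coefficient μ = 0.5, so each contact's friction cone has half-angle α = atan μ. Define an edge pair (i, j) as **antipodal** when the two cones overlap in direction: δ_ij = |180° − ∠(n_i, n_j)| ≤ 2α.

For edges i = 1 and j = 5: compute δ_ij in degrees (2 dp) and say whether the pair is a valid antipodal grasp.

δ = 49.12°, valid

α = atan 0.5 = 26.57°;  2α = 53.13°
edge 1: e_1 = (-0.41, -5.69);  n_1 = (-0.9974, +0.0719)
edge 5: e_5 = (-2.01, +2.01);  n_5 = (+0.7071, +0.7071)
∠(n_1, n_5) = 130.88°
δ = |180° − 130.88°| = 49.12°
49.12° ≤ 2α = 53.13°  →  valid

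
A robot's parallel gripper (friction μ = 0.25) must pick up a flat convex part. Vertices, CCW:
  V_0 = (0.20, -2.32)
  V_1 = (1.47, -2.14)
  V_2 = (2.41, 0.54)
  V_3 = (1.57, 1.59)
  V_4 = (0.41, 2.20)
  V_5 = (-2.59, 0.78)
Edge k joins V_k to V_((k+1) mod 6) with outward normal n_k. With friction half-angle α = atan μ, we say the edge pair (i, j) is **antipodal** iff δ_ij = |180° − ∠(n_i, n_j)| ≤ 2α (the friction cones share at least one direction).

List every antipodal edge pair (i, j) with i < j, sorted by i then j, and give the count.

count = 3; pairs: (0,4), (2,5), (3,5)

α = atan 0.25 = 14.04°;  2α = 28.07°
n_0 = (+0.1403, -0.9901)
n_1 = (+0.9436, -0.3310)
n_2 = (+0.7809, +0.6247)
n_3 = (+0.4654, +0.8851)
n_4 = (-0.4278, +0.9039)
n_5 = (-0.7433, -0.6690)
  (0,1): δ = 117.40°  ·
  (0,2): δ = 59.41°  ·
  (0,3): δ = 35.81°  ·
  (0,4): δ = 17.26°  ✓
  (0,5): δ = 123.92°  ·
  (1,2): δ = 122.01°  ·
  (1,3): δ = 98.41°  ·
  (1,4): δ = 45.34°  ·
  (1,5): δ = 61.32°  ·
  (2,3): δ = 156.40°  ·
  (2,4): δ = 103.33°  ·
  (2,5): δ = 3.33°  ✓
  (3,4): δ = 126.93°  ·
  (3,5): δ = 20.27°  ✓
  (4,5): δ = 73.34°  ·
antipodal pairs: 3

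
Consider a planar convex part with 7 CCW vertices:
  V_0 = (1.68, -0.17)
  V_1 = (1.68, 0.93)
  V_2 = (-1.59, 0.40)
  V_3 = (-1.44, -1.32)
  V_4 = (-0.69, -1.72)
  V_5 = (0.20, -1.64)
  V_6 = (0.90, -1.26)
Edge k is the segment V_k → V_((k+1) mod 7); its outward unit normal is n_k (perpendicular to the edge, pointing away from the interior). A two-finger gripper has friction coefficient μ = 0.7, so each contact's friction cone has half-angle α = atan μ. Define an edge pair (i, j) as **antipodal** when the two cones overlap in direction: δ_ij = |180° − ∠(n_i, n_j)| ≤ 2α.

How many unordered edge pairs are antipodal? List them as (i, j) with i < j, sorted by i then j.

α = atan 0.7 = 34.99°;  2α = 69.98°
n_0 = (+1.0000, -0.0000)
n_1 = (-0.1600, +0.9871)
n_2 = (-0.9962, -0.0869)
n_3 = (-0.4706, -0.8824)
n_4 = (+0.0895, -0.9960)
n_5 = (+0.4771, -0.8789)
n_6 = (+0.8132, -0.5819)
  (0,1): δ = 80.79°  ·
  (0,2): δ = 4.98°  ✓
  (0,3): δ = 61.93°  ✓
  (0,4): δ = 95.14°  ·
  (0,5): δ = 118.50°  ·
  (0,6): δ = 144.41°  ·
  (1,2): δ = 94.22°  ·
  (1,3): δ = 37.28°  ✓
  (1,4): δ = 4.07°  ✓
  (1,5): δ = 19.29°  ✓
  (1,6): δ = 45.21°  ✓
  (2,3): δ = 123.06°  ·
  (2,4): δ = 89.85°  ·
  (2,5): δ = 66.49°  ✓
  (2,6): δ = 40.57°  ✓
  (3,4): δ = 146.79°  ·
  (3,5): δ = 123.43°  ·
  (3,6): δ = 97.51°  ·
  (4,5): δ = 156.64°  ·
  (4,6): δ = 130.72°  ·
  (5,6): δ = 154.08°  ·
antipodal pairs: 8

count = 8; pairs: (0,2), (0,3), (1,3), (1,4), (1,5), (1,6), (2,5), (2,6)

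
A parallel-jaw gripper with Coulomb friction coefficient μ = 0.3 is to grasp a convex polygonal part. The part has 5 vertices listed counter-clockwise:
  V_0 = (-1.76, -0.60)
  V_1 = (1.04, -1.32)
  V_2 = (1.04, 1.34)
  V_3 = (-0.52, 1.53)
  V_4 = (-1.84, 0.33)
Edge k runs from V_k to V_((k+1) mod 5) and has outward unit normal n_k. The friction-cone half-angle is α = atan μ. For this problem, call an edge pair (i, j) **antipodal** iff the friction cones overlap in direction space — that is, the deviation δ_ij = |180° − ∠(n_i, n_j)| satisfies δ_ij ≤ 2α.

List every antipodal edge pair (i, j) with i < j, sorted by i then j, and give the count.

α = atan 0.3 = 16.70°;  2α = 33.40°
n_0 = (-0.2490, -0.9685)
n_1 = (+1.0000, -0.0000)
n_2 = (+0.1209, +0.9927)
n_3 = (-0.6727, +0.7399)
n_4 = (-0.9963, -0.0857)
  (0,1): δ = 75.58°  ·
  (0,2): δ = 7.48°  ✓
  (0,3): δ = 56.69°  ·
  (0,4): δ = 109.34°  ·
  (1,2): δ = 96.94°  ·
  (1,3): δ = 47.73°  ·
  (1,4): δ = 4.92°  ✓
  (2,3): δ = 130.78°  ·
  (2,4): δ = 78.14°  ·
  (3,4): δ = 127.36°  ·
antipodal pairs: 2

count = 2; pairs: (0,2), (1,4)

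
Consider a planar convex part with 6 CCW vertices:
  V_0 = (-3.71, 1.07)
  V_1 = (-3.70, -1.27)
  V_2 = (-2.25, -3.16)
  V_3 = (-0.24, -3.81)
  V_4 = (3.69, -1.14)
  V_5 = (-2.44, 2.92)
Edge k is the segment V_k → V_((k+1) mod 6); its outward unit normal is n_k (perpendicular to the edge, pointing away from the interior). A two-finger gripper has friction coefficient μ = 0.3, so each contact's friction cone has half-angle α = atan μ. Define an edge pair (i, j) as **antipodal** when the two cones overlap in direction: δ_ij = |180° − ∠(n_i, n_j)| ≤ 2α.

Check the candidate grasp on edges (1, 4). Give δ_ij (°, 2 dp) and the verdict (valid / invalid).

α = atan 0.3 = 16.70°;  2α = 33.40°
edge 1: e_1 = (+1.45, -1.89);  n_1 = (-0.7934, -0.6087)
edge 4: e_4 = (-6.13, +4.06);  n_4 = (+0.5522, +0.8337)
∠(n_1, n_4) = 161.01°
δ = |180° − 161.01°| = 18.99°
18.99° ≤ 2α = 33.40°  →  valid

δ = 18.99°, valid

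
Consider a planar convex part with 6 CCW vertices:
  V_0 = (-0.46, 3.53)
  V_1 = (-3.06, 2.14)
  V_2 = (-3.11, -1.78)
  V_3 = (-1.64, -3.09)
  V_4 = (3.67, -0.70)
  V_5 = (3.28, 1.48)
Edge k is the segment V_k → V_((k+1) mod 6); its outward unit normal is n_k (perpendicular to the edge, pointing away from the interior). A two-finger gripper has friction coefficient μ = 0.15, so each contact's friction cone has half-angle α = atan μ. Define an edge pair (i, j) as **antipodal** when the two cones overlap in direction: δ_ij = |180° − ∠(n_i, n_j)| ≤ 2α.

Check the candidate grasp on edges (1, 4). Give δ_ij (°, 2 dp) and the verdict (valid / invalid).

δ = 10.87°, valid

α = atan 0.15 = 8.53°;  2α = 17.06°
edge 1: e_1 = (-0.05, -3.92);  n_1 = (-0.9999, +0.0128)
edge 4: e_4 = (-0.39, +2.18);  n_4 = (+0.9844, +0.1761)
∠(n_1, n_4) = 169.13°
δ = |180° − 169.13°| = 10.87°
10.87° ≤ 2α = 17.06°  →  valid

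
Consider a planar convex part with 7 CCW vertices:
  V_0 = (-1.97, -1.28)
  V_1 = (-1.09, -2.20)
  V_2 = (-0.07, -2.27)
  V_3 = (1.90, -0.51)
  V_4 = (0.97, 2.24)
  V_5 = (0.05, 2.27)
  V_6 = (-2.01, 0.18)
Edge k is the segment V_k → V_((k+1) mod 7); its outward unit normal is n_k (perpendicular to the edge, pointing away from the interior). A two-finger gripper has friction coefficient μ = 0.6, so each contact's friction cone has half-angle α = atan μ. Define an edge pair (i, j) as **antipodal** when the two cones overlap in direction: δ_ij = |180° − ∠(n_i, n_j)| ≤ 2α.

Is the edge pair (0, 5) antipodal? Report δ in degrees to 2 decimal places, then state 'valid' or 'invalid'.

α = atan 0.6 = 30.96°;  2α = 61.93°
edge 0: e_0 = (+0.88, -0.92);  n_0 = (-0.7226, -0.6912)
edge 5: e_5 = (-2.06, -2.09);  n_5 = (-0.7122, +0.7020)
∠(n_0, n_5) = 88.31°
δ = |180° − 88.31°| = 91.69°
91.69° > 2α = 61.93°  →  invalid

δ = 91.69°, invalid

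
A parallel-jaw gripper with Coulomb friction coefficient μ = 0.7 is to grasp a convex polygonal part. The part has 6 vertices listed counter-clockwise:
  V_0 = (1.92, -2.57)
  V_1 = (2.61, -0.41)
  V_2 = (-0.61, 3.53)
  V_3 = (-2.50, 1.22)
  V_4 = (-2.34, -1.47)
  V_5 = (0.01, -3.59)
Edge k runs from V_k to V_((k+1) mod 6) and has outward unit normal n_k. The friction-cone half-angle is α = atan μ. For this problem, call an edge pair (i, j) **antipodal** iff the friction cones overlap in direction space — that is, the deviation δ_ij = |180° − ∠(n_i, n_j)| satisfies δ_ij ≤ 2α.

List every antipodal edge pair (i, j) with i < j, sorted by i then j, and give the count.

α = atan 0.7 = 34.99°;  2α = 69.98°
n_0 = (+0.9526, -0.3043)
n_1 = (+0.7743, +0.6328)
n_2 = (-0.7740, +0.6332)
n_3 = (-0.9982, -0.0594)
n_4 = (-0.6698, -0.7425)
n_5 = (+0.4711, -0.8821)
  (0,1): δ = 123.03°  ·
  (0,2): δ = 21.57°  ✓
  (0,3): δ = 21.12°  ✓
  (0,4): δ = 65.66°  ✓
  (0,5): δ = 135.82°  ·
  (1,2): δ = 78.55°  ·
  (1,3): δ = 35.85°  ✓
  (1,4): δ = 8.69°  ✓
  (1,5): δ = 78.85°  ·
  (2,3): δ = 137.31°  ·
  (2,4): δ = 92.77°  ·
  (2,5): δ = 22.61°  ✓
  (3,4): δ = 135.46°  ·
  (3,5): δ = 65.30°  ✓
  (4,5): δ = 109.84°  ·
antipodal pairs: 7

count = 7; pairs: (0,2), (0,3), (0,4), (1,3), (1,4), (2,5), (3,5)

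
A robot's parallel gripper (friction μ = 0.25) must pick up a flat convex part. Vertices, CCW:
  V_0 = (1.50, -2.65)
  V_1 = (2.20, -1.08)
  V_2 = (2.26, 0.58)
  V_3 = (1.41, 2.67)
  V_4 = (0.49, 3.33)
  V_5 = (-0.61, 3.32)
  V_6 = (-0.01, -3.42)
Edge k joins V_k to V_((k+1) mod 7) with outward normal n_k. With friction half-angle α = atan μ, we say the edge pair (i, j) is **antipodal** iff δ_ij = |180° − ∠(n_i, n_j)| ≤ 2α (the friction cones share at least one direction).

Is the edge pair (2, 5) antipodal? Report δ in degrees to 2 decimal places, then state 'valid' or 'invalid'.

δ = 17.04°, valid

α = atan 0.25 = 14.04°;  2α = 28.07°
edge 2: e_2 = (-0.85, +2.09);  n_2 = (+0.9263, +0.3767)
edge 5: e_5 = (+0.60, -6.74);  n_5 = (-0.9961, -0.0887)
∠(n_2, n_5) = 162.96°
δ = |180° − 162.96°| = 17.04°
17.04° ≤ 2α = 28.07°  →  valid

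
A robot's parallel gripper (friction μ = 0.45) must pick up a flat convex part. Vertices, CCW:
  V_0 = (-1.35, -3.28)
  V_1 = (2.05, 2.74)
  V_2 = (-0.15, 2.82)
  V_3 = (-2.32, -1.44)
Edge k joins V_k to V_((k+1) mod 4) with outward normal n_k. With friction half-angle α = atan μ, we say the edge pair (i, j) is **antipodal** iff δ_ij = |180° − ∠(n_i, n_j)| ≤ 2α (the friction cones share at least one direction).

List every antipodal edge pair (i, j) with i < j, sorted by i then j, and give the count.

count = 1; pairs: (0,2)

α = atan 0.45 = 24.23°;  2α = 48.46°
n_0 = (+0.8707, -0.4918)
n_1 = (+0.0363, +0.9993)
n_2 = (-0.8911, +0.4539)
n_3 = (-0.8846, -0.4663)
  (0,1): δ = 62.63°  ·
  (0,2): δ = 2.46°  ✓
  (0,3): δ = 57.25°  ·
  (1,2): δ = 114.91°  ·
  (1,3): δ = 60.12°  ·
  (2,3): δ = 125.21°  ·
antipodal pairs: 1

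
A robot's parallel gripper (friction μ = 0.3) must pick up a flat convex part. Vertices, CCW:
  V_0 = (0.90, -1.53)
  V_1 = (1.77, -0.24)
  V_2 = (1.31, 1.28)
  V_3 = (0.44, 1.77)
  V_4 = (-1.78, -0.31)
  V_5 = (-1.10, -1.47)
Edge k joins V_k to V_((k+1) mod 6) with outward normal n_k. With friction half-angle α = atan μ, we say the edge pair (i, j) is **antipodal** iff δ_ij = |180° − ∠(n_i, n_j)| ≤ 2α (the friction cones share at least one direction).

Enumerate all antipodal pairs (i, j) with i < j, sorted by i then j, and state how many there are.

α = atan 0.3 = 16.70°;  2α = 33.40°
n_0 = (+0.8291, -0.5591)
n_1 = (+0.9571, +0.2897)
n_2 = (+0.4907, +0.8713)
n_3 = (-0.6837, +0.7297)
n_4 = (-0.8627, -0.5057)
n_5 = (-0.0300, -0.9996)
  (0,1): δ = 129.17°  ·
  (0,2): δ = 85.39°  ·
  (0,3): δ = 12.87°  ✓
  (0,4): δ = 64.38°  ·
  (0,5): δ = 122.28°  ·
  (1,2): δ = 136.23°  ·
  (1,3): δ = 63.70°  ·
  (1,4): δ = 13.54°  ✓
  (1,5): δ = 71.44°  ·
  (2,3): δ = 107.48°  ·
  (2,4): δ = 30.23°  ✓
  (2,5): δ = 27.67°  ✓
  (3,4): δ = 102.76°  ·
  (3,5): δ = 44.85°  ·
  (4,5): δ = 122.10°  ·
antipodal pairs: 4

count = 4; pairs: (0,3), (1,4), (2,4), (2,5)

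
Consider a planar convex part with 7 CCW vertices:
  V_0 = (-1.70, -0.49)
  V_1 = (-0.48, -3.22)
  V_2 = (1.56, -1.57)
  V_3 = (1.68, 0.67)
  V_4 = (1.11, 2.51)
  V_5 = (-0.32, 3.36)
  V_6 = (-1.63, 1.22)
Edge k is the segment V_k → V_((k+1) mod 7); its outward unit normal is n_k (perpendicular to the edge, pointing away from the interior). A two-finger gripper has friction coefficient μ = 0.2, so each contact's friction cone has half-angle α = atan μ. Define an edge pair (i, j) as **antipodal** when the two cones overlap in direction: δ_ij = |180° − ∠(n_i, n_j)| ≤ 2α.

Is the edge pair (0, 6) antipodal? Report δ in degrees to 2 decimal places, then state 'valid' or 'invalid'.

δ = 153.58°, invalid

α = atan 0.2 = 11.31°;  2α = 22.62°
edge 0: e_0 = (+1.22, -2.73);  n_0 = (-0.9130, -0.4080)
edge 6: e_6 = (-0.07, -1.71);  n_6 = (-0.9992, +0.0409)
∠(n_0, n_6) = 26.42°
δ = |180° − 26.42°| = 153.58°
153.58° > 2α = 22.62°  →  invalid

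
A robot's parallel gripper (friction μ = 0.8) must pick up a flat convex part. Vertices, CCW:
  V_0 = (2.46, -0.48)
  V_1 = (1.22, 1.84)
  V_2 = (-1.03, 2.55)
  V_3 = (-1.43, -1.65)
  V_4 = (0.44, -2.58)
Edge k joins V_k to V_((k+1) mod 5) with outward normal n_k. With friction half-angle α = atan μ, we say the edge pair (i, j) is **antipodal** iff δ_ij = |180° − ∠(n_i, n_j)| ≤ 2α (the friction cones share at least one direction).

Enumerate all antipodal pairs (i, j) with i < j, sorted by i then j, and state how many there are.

count = 5; pairs: (0,2), (0,3), (1,3), (1,4), (2,4)

α = atan 0.8 = 38.66°;  2α = 77.32°
n_0 = (+0.8819, +0.4714)
n_1 = (+0.3009, +0.9536)
n_2 = (-0.9955, +0.0948)
n_3 = (-0.4453, -0.8954)
n_4 = (+0.7207, -0.6932)
  (0,1): δ = 135.64°  ·
  (0,2): δ = 33.56°  ✓
  (0,3): δ = 35.43°  ✓
  (0,4): δ = 107.99°  ·
  (1,2): δ = 77.93°  ·
  (1,3): δ = 8.93°  ✓
  (1,4): δ = 63.63°  ✓
  (2,3): δ = 111.00°  ·
  (2,4): δ = 38.45°  ✓
  (3,4): δ = 107.45°  ·
antipodal pairs: 5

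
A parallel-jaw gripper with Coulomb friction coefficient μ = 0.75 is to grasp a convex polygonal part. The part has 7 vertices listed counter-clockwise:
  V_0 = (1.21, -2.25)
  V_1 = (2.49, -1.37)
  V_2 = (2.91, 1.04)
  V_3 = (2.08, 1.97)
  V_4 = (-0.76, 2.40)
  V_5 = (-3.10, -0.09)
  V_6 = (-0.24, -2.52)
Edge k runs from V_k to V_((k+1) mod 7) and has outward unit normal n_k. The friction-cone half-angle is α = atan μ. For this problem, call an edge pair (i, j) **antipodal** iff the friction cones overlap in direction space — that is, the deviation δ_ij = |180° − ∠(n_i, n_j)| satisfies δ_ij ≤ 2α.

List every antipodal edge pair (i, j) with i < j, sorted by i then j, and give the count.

count = 9; pairs: (0,3), (0,4), (1,4), (1,5), (2,5), (2,6), (3,5), (3,6), (4,6)

α = atan 0.75 = 36.87°;  2α = 73.74°
n_0 = (+0.5665, -0.8240)
n_1 = (+0.9852, -0.1717)
n_2 = (+0.7461, +0.6659)
n_3 = (+0.1497, +0.9887)
n_4 = (-0.7287, +0.6848)
n_5 = (-0.6475, -0.7621)
n_6 = (+0.1831, -0.9831)
  (0,1): δ = 134.39°  ·
  (0,2): δ = 82.76°  ·
  (0,3): δ = 43.12°  ✓
  (0,4): δ = 12.27°  ✓
  (0,5): δ = 105.14°  ·
  (0,6): δ = 156.04°  ·
  (1,2): δ = 128.37°  ·
  (1,3): δ = 88.72°  ·
  (1,4): δ = 33.34°  ✓
  (1,5): δ = 59.53°  ✓
  (1,6): δ = 110.43°  ·
  (2,3): δ = 140.36°  ·
  (2,4): δ = 84.97°  ·
  (2,5): δ = 7.90°  ✓
  (2,6): δ = 58.80°  ✓
  (3,4): δ = 124.61°  ·
  (3,5): δ = 31.74°  ✓
  (3,6): δ = 19.16°  ✓
  (4,5): δ = 87.13°  ·
  (4,6): δ = 36.23°  ✓
  (5,6): δ = 129.10°  ·
antipodal pairs: 9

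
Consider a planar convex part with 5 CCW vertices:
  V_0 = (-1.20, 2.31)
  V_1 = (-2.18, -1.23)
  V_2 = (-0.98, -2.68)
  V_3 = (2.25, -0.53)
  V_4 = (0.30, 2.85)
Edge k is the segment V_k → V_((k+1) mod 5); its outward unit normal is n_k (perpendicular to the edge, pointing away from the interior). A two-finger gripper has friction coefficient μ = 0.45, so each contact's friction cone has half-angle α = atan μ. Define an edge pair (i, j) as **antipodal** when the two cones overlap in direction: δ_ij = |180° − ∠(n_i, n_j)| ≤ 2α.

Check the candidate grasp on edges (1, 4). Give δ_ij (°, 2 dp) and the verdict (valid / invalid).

α = atan 0.45 = 24.23°;  2α = 48.46°
edge 1: e_1 = (+1.20, -1.45);  n_1 = (-0.7704, -0.6376)
edge 4: e_4 = (-1.50, -0.54);  n_4 = (-0.3387, +0.9409)
∠(n_1, n_4) = 109.81°
δ = |180° − 109.81°| = 70.19°
70.19° > 2α = 48.46°  →  invalid

δ = 70.19°, invalid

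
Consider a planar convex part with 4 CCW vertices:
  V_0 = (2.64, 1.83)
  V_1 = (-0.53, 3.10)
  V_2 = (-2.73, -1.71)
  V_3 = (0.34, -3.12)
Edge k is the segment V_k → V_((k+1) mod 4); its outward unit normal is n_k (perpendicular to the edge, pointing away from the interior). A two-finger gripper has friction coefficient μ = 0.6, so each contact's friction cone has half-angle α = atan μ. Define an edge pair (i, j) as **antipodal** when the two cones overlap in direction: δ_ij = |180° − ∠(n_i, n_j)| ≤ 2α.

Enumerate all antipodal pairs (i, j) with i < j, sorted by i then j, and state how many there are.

α = atan 0.6 = 30.96°;  2α = 61.93°
n_0 = (+0.3719, +0.9283)
n_1 = (-0.9094, +0.4159)
n_2 = (-0.4174, -0.9087)
n_3 = (+0.9069, -0.4214)
  (0,1): δ = 92.75°  ·
  (0,2): δ = 2.84°  ✓
  (0,3): δ = 86.91°  ·
  (1,2): δ = 90.09°  ·
  (1,3): δ = 0.34°  ✓
  (2,3): δ = 90.25°  ·
antipodal pairs: 2

count = 2; pairs: (0,2), (1,3)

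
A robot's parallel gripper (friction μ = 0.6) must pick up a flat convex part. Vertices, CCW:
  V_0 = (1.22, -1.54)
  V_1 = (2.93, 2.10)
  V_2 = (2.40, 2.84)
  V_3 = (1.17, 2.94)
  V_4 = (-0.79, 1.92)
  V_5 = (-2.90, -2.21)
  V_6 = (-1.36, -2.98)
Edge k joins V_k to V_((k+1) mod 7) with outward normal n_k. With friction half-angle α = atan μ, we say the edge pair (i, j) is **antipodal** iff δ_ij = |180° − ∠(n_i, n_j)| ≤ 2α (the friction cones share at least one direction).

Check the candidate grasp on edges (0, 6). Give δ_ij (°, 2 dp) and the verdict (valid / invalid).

δ = 144.33°, invalid

α = atan 0.6 = 30.96°;  2α = 61.93°
edge 0: e_0 = (+1.71, +3.64);  n_0 = (+0.9051, -0.4252)
edge 6: e_6 = (+2.58, +1.44);  n_6 = (+0.4874, -0.8732)
∠(n_0, n_6) = 35.67°
δ = |180° − 35.67°| = 144.33°
144.33° > 2α = 61.93°  →  invalid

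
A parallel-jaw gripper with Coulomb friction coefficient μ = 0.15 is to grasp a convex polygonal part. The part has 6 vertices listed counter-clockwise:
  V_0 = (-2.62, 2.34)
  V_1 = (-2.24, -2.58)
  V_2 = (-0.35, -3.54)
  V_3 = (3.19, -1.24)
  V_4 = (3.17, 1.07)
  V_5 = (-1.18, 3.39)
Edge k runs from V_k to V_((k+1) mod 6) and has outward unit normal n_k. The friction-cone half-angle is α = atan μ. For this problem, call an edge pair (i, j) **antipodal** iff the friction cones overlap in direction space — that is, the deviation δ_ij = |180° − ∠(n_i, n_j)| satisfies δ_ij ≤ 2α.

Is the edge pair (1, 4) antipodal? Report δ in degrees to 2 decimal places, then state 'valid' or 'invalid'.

α = atan 0.15 = 8.53°;  2α = 17.06°
edge 1: e_1 = (+1.89, -0.96);  n_1 = (-0.4529, -0.8916)
edge 4: e_4 = (-4.35, +2.32);  n_4 = (+0.4706, +0.8824)
∠(n_1, n_4) = 178.86°
δ = |180° − 178.86°| = 1.14°
1.14° ≤ 2α = 17.06°  →  valid

δ = 1.14°, valid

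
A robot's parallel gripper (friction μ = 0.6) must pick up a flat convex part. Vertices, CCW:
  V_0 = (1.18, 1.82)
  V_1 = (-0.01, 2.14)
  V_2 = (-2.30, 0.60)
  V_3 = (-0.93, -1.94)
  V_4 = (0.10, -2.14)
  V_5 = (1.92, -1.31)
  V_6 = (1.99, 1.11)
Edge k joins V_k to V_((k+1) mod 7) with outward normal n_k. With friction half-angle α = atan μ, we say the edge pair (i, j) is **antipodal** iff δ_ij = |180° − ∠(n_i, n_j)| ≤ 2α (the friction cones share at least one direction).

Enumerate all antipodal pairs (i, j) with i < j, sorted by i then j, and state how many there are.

α = atan 0.6 = 30.96°;  2α = 61.93°
n_0 = (+0.2597, +0.9657)
n_1 = (-0.5580, +0.8298)
n_2 = (-0.8801, -0.4747)
n_3 = (-0.1906, -0.9817)
n_4 = (+0.4149, -0.9099)
n_5 = (+0.9996, -0.0289)
n_6 = (+0.6592, +0.7520)
  (0,1): δ = 131.03°  ·
  (0,2): δ = 46.61°  ✓
  (0,3): δ = 4.06°  ✓
  (0,4): δ = 39.57°  ✓
  (0,5): δ = 103.39°  ·
  (0,6): δ = 153.82°  ·
  (1,2): δ = 95.58°  ·
  (1,3): δ = 44.91°  ✓
  (1,4): δ = 9.41°  ✓
  (1,5): δ = 54.42°  ✓
  (1,6): δ = 104.84°  ·
  (2,3): δ = 129.33°  ·
  (2,4): δ = 93.83°  ·
  (2,5): δ = 30.00°  ✓
  (2,6): δ = 20.42°  ✓
  (3,4): δ = 144.50°  ·
  (3,5): δ = 80.67°  ·
  (3,6): δ = 30.25°  ✓
  (4,5): δ = 116.17°  ·
  (4,6): δ = 65.75°  ·
  (5,6): δ = 129.58°  ·
antipodal pairs: 9

count = 9; pairs: (0,2), (0,3), (0,4), (1,3), (1,4), (1,5), (2,5), (2,6), (3,6)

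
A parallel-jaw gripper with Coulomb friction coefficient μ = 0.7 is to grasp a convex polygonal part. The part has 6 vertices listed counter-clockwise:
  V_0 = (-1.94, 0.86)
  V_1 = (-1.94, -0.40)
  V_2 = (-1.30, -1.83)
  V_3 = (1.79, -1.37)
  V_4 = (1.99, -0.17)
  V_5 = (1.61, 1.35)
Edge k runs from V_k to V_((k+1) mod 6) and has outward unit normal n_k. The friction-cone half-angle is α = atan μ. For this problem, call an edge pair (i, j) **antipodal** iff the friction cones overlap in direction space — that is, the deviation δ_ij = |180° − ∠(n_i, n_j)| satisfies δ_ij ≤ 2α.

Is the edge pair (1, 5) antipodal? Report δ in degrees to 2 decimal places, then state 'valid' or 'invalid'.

α = atan 0.7 = 34.99°;  2α = 69.98°
edge 1: e_1 = (+0.64, -1.43);  n_1 = (-0.9128, -0.4085)
edge 5: e_5 = (-3.55, -0.49);  n_5 = (-0.1367, +0.9906)
∠(n_1, n_5) = 106.25°
δ = |180° − 106.25°| = 73.75°
73.75° > 2α = 69.98°  →  invalid

δ = 73.75°, invalid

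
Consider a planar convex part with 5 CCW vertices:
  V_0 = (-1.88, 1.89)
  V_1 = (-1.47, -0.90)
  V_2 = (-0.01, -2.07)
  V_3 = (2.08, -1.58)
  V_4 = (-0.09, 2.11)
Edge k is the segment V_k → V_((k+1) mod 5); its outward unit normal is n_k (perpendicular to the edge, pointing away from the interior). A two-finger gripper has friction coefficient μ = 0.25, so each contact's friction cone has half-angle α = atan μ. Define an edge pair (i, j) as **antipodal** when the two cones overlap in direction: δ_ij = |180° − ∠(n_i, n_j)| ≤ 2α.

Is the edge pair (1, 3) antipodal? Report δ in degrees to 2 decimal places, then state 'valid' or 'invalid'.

δ = 20.83°, valid

α = atan 0.25 = 14.04°;  2α = 28.07°
edge 1: e_1 = (+1.46, -1.17);  n_1 = (-0.6253, -0.7803)
edge 3: e_3 = (-2.17, +3.69);  n_3 = (+0.8620, +0.5069)
∠(n_1, n_3) = 159.17°
δ = |180° − 159.17°| = 20.83°
20.83° ≤ 2α = 28.07°  →  valid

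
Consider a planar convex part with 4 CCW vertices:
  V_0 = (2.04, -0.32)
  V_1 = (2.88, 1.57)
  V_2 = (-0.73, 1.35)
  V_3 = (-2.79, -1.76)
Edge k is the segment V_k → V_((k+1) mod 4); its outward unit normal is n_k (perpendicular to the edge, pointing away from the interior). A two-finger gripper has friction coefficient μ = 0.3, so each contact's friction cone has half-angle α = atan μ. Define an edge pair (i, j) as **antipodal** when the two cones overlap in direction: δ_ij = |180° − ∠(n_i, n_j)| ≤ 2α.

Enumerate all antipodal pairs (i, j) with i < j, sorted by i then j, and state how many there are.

α = atan 0.3 = 16.70°;  2α = 33.40°
n_0 = (+0.9138, -0.4061)
n_1 = (-0.0608, +0.9981)
n_2 = (-0.8337, +0.5522)
n_3 = (+0.2857, -0.9583)
  (0,1): δ = 62.55°  ·
  (0,2): δ = 9.56°  ✓
  (0,3): δ = 130.56°  ·
  (1,2): δ = 127.01°  ·
  (1,3): δ = 13.11°  ✓
  (2,3): δ = 39.88°  ·
antipodal pairs: 2

count = 2; pairs: (0,2), (1,3)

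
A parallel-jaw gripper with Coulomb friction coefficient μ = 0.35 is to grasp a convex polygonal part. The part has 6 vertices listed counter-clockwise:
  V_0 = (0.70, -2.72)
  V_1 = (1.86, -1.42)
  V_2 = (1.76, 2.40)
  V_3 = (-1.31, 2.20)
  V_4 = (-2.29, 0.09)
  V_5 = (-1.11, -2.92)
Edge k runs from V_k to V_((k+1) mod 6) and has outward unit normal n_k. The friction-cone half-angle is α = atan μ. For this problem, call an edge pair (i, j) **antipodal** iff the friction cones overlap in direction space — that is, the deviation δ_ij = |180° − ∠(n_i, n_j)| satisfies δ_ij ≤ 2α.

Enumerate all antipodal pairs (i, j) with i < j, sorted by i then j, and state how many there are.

count = 4; pairs: (0,3), (1,3), (1,4), (2,5)

α = atan 0.35 = 19.29°;  2α = 38.58°
n_0 = (+0.7461, -0.6658)
n_1 = (+0.9997, +0.0262)
n_2 = (-0.0650, +0.9979)
n_3 = (-0.9070, +0.4212)
n_4 = (-0.9310, -0.3650)
n_5 = (+0.1098, -0.9940)
  (0,1): δ = 136.76°  ·
  (0,2): δ = 44.53°  ·
  (0,3): δ = 16.83°  ✓
  (0,4): δ = 63.15°  ·
  (0,5): δ = 138.05°  ·
  (1,2): δ = 87.77°  ·
  (1,3): δ = 26.41°  ✓
  (1,4): δ = 19.91°  ✓
  (1,5): δ = 94.81°  ·
  (2,3): δ = 118.64°  ·
  (2,4): δ = 72.32°  ·
  (2,5): δ = 2.58°  ✓
  (3,4): δ = 133.68°  ·
  (3,5): δ = 58.78°  ·
  (4,5): δ = 105.10°  ·
antipodal pairs: 4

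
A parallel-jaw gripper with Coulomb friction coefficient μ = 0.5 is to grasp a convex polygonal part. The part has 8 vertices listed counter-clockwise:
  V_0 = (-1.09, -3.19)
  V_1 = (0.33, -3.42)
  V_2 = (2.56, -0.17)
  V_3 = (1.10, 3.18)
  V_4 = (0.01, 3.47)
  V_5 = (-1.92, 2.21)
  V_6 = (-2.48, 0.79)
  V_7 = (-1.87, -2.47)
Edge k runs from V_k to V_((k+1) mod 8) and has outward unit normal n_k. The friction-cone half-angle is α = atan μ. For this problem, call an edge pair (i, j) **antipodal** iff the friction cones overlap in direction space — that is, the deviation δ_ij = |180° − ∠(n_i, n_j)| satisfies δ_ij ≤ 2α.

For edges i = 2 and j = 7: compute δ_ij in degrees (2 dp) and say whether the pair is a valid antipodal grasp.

δ = 23.74°, valid

α = atan 0.5 = 26.57°;  2α = 53.13°
edge 2: e_2 = (-1.46, +3.35);  n_2 = (+0.9167, +0.3995)
edge 7: e_7 = (+0.78, -0.72);  n_7 = (-0.6783, -0.7348)
∠(n_2, n_7) = 156.26°
δ = |180° − 156.26°| = 23.74°
23.74° ≤ 2α = 53.13°  →  valid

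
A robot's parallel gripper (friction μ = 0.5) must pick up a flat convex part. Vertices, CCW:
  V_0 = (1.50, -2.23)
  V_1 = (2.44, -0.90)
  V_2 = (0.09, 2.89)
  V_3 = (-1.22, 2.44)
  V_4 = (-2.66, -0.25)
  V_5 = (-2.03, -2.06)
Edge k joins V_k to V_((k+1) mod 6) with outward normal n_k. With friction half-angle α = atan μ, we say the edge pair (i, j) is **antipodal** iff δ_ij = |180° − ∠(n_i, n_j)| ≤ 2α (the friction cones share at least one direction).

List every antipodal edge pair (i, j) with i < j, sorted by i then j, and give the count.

count = 4; pairs: (0,2), (0,3), (1,4), (2,5)

α = atan 0.5 = 26.57°;  2α = 53.13°
n_0 = (+0.8166, -0.5772)
n_1 = (+0.8499, +0.5270)
n_2 = (-0.3249, +0.9458)
n_3 = (-0.8816, +0.4719)
n_4 = (-0.9444, -0.3287)
n_5 = (-0.0481, -0.9988)
  (0,1): δ = 112.95°  ·
  (0,2): δ = 35.79°  ✓
  (0,3): δ = 7.09°  ✓
  (0,4): δ = 54.44°  ·
  (0,5): δ = 122.49°  ·
  (1,2): δ = 102.84°  ·
  (1,3): δ = 59.96°  ·
  (1,4): δ = 12.61°  ✓
  (1,5): δ = 55.44°  ·
  (2,3): δ = 137.12°  ·
  (2,4): δ = 89.77°  ·
  (2,5): δ = 21.72°  ✓
  (3,4): δ = 132.65°  ·
  (3,5): δ = 64.60°  ·
  (4,5): δ = 111.95°  ·
antipodal pairs: 4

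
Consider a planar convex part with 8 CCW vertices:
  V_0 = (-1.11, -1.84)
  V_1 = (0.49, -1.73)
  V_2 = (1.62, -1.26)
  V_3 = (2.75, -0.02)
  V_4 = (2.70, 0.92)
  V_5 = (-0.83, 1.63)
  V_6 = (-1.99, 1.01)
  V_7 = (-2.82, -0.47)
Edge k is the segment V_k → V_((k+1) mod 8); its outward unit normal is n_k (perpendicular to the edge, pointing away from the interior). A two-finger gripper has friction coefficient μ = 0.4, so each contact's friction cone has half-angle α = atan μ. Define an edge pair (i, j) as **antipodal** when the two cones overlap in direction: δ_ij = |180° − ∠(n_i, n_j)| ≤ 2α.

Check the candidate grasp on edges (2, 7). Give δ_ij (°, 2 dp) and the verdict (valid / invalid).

α = atan 0.4 = 21.80°;  2α = 43.60°
edge 2: e_2 = (+1.13, +1.24);  n_2 = (+0.7391, -0.6736)
edge 7: e_7 = (+1.71, -1.37);  n_7 = (-0.6253, -0.7804)
∠(n_2, n_7) = 86.36°
δ = |180° − 86.36°| = 93.64°
93.64° > 2α = 43.60°  →  invalid

δ = 93.64°, invalid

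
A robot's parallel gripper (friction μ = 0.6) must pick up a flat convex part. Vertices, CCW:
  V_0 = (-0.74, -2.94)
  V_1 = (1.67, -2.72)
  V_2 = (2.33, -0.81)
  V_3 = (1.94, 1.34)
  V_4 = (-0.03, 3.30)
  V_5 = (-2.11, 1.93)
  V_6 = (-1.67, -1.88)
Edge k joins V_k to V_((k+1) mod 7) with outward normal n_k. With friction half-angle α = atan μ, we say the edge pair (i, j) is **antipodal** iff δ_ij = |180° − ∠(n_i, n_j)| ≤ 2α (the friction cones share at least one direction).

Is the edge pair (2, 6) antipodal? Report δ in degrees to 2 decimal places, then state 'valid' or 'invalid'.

δ = 30.98°, valid

α = atan 0.6 = 30.96°;  2α = 61.93°
edge 2: e_2 = (-0.39, +2.15);  n_2 = (+0.9839, +0.1785)
edge 6: e_6 = (+0.93, -1.06);  n_6 = (-0.7517, -0.6595)
∠(n_2, n_6) = 149.02°
δ = |180° − 149.02°| = 30.98°
30.98° ≤ 2α = 61.93°  →  valid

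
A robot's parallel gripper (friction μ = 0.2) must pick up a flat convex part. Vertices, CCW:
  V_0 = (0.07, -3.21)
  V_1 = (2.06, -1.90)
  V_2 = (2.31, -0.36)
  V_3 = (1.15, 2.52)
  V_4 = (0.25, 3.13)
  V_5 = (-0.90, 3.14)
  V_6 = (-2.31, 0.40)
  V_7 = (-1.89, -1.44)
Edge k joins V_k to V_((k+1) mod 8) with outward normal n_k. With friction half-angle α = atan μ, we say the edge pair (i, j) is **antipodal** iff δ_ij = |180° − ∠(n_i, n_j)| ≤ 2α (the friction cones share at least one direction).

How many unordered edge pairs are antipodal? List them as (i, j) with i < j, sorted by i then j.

α = atan 0.2 = 11.31°;  2α = 22.62°
n_0 = (+0.5498, -0.8353)
n_1 = (+0.9871, -0.1602)
n_2 = (+0.9276, +0.3736)
n_3 = (+0.5611, +0.8278)
n_4 = (+0.0087, +1.0000)
n_5 = (-0.8892, +0.4576)
n_6 = (-0.9749, -0.2225)
n_7 = (-0.6702, -0.7422)
  (0,1): δ = 132.58°  ·
  (0,2): δ = 101.42°  ·
  (0,3): δ = 67.49°  ·
  (0,4): δ = 33.85°  ·
  (0,5): δ = 29.41°  ·
  (0,6): δ = 69.50°  ·
  (0,7): δ = 104.56°  ·
  (1,2): δ = 148.84°  ·
  (1,3): δ = 114.91°  ·
  (1,4): δ = 81.28°  ·
  (1,5): δ = 18.01°  ✓
  (1,6): δ = 22.08°  ✓
  (1,7): δ = 57.14°  ·
  (2,3): δ = 146.07°  ·
  (2,4): δ = 112.44°  ·
  (2,5): δ = 49.17°  ·
  (2,6): δ = 9.08°  ✓
  (2,7): δ = 25.98°  ·
  (3,4): δ = 146.37°  ·
  (3,5): δ = 83.10°  ·
  (3,6): δ = 43.01°  ·
  (3,7): δ = 7.96°  ✓
  (4,5): δ = 116.73°  ·
  (4,6): δ = 76.64°  ·
  (4,7): δ = 41.59°  ·
  (5,6): δ = 139.91°  ·
  (5,7): δ = 104.85°  ·
  (6,7): δ = 144.94°  ·
antipodal pairs: 4

count = 4; pairs: (1,5), (1,6), (2,6), (3,7)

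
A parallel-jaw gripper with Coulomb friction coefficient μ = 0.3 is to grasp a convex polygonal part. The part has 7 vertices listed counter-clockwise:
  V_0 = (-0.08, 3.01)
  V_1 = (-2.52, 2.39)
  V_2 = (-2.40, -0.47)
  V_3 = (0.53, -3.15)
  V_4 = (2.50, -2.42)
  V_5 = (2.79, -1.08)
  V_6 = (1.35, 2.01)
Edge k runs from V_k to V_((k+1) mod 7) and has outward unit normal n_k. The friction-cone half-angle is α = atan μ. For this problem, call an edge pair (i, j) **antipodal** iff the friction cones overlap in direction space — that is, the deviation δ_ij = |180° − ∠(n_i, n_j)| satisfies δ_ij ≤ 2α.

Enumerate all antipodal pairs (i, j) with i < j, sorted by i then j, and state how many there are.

α = atan 0.3 = 16.70°;  2α = 33.40°
n_0 = (-0.2463, +0.9692)
n_1 = (-0.9991, -0.0419)
n_2 = (-0.6749, -0.7379)
n_3 = (+0.3475, -0.9377)
n_4 = (+0.9774, -0.2115)
n_5 = (+0.9064, +0.4224)
n_6 = (+0.5731, +0.8195)
  (0,1): δ = 101.85°  ·
  (0,2): δ = 56.71°  ·
  (0,3): δ = 6.08°  ✓
  (0,4): δ = 63.53°  ·
  (0,5): δ = 100.73°  ·
  (0,6): δ = 130.78°  ·
  (1,2): δ = 134.85°  ·
  (1,3): δ = 72.07°  ·
  (1,4): δ = 14.61°  ✓
  (1,5): δ = 22.58°  ✓
  (1,6): δ = 52.63°  ·
  (2,3): δ = 117.22°  ·
  (2,4): δ = 59.76°  ·
  (2,5): δ = 22.57°  ✓
  (2,6): δ = 7.48°  ✓
  (3,4): δ = 122.54°  ·
  (3,5): δ = 85.35°  ·
  (3,6): δ = 55.30°  ·
  (4,5): δ = 142.80°  ·
  (4,6): δ = 112.75°  ·
  (5,6): δ = 149.95°  ·
antipodal pairs: 5

count = 5; pairs: (0,3), (1,4), (1,5), (2,5), (2,6)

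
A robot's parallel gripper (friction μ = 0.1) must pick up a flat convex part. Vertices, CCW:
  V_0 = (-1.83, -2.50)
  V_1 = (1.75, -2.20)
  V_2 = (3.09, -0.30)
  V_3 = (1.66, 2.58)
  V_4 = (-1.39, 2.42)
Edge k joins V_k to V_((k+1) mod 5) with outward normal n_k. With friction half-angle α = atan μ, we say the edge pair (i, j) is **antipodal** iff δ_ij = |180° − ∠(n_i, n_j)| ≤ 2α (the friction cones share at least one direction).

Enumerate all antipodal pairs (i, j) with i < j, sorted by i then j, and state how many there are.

count = 1; pairs: (0,3)

α = atan 0.1 = 5.71°;  2α = 11.42°
n_0 = (+0.0835, -0.9965)
n_1 = (+0.8172, -0.5763)
n_2 = (+0.8957, +0.4447)
n_3 = (-0.0524, +0.9986)
n_4 = (-0.9960, +0.0891)
  (0,1): δ = 129.98°  ·
  (0,2): δ = 68.38°  ·
  (0,3): δ = 1.79°  ✓
  (0,4): δ = 80.10°  ·
  (1,2): δ = 118.40°  ·
  (1,3): δ = 51.80°  ·
  (1,4): δ = 30.08°  ·
  (2,3): δ = 113.40°  ·
  (2,4): δ = 31.52°  ·
  (3,4): δ = 98.11°  ·
antipodal pairs: 1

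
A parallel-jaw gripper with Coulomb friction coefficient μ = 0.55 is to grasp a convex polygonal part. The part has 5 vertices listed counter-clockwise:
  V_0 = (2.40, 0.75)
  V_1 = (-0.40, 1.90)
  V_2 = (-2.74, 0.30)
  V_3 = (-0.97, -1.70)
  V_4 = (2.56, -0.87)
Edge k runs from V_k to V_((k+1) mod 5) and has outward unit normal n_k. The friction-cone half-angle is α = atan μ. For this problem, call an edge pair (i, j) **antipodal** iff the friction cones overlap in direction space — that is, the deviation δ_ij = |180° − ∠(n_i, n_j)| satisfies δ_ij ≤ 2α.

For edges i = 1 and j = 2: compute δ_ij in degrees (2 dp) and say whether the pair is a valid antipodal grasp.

α = atan 0.55 = 28.81°;  2α = 57.62°
edge 1: e_1 = (-2.34, -1.60);  n_1 = (-0.5644, +0.8255)
edge 2: e_2 = (+1.77, -2.00);  n_2 = (-0.7489, -0.6627)
∠(n_1, n_2) = 97.15°
δ = |180° − 97.15°| = 82.85°
82.85° > 2α = 57.62°  →  invalid

δ = 82.85°, invalid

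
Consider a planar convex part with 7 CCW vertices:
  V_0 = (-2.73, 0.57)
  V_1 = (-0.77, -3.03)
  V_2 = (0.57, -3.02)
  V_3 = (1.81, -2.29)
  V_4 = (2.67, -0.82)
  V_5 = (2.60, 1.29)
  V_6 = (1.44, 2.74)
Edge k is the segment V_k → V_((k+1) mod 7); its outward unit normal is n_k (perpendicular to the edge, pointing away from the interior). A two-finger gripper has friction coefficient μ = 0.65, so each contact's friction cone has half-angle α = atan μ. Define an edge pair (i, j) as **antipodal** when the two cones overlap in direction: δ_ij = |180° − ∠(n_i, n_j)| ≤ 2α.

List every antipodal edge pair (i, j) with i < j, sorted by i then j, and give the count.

count = 8; pairs: (0,3), (0,4), (0,5), (1,5), (1,6), (2,6), (3,6), (4,6)

α = atan 0.65 = 33.02°;  2α = 66.05°
n_0 = (-0.8783, -0.4782)
n_1 = (+0.0075, -1.0000)
n_2 = (+0.5073, -0.8618)
n_3 = (+0.8631, -0.5050)
n_4 = (+0.9995, +0.0332)
n_5 = (+0.7809, +0.6247)
n_6 = (-0.4616, +0.8871)
  (0,1): δ = 118.14°  ·
  (0,2): δ = 88.08°  ·
  (0,3): δ = 58.89°  ✓
  (0,4): δ = 26.67°  ✓
  (0,5): δ = 10.09°  ✓
  (0,6): δ = 88.93°  ·
  (1,2): δ = 149.94°  ·
  (1,3): δ = 120.76°  ·
  (1,4): δ = 88.53°  ·
  (1,5): δ = 51.77°  ✓
  (1,6): δ = 27.06°  ✓
  (2,3): δ = 150.81°  ·
  (2,4): δ = 118.59°  ·
  (2,5): δ = 81.83°  ·
  (2,6): δ = 2.99°  ✓
  (3,4): δ = 147.77°  ·
  (3,5): δ = 111.01°  ·
  (3,6): δ = 32.18°  ✓
  (4,5): δ = 143.24°  ·
  (4,6): δ = 64.41°  ✓
  (5,6): δ = 101.17°  ·
antipodal pairs: 8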